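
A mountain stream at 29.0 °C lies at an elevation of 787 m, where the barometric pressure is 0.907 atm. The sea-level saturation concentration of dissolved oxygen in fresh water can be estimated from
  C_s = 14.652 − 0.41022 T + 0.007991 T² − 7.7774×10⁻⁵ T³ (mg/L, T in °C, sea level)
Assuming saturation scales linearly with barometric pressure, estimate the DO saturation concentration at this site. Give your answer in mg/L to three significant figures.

C_s ≈ 6.87 mg/L

At sea level: C_s = 14.652 − 0.41022×29.0 + 0.007991×29.0² − 7.7774×10⁻⁵×29.0³ = 7.579 mg/L.
Pressure correction: C_s' = 7.579 × 0.907 = 6.874 mg/L.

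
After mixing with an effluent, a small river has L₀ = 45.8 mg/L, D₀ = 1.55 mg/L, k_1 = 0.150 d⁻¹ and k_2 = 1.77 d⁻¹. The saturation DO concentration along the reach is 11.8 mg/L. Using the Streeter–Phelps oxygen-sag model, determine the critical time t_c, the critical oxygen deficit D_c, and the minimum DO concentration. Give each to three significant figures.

t_c ≈ 1.24 d; D_c ≈ 3.22 mg/L; min DO ≈ 8.58 mg/L

t_c = [1/(k_2−k_1)] ln[(k_2/k_1)(1 − D₀(k_2−k_1)/(k_1 L₀))]
= [1/(1.77−0.150)] ln[(1.77/0.150)(1 − 1.55×1.620/(0.150×45.8))]
= (1/1.620) ln[11.80 × 0.6345] = 0.6173 × ln(7.487) = 0.6173 × 2.013 = 1.243 d.
D_c = (k_1/k_2) L₀ e^(−k_1 t_c) = (0.150/1.77) × 45.8 × e^(−0.150×1.243) = 0.08475 × 45.8 × 0.8299 = 3.221 mg/L.
Minimum DO = C_s − D_c = 11.8 − 3.221 = 8.579 mg/L.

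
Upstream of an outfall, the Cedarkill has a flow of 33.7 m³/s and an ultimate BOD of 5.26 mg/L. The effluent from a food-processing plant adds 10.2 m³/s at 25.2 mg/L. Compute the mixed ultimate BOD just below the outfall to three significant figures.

9.89 mg/L

Flow-weighted mixing: C = (Q_r C_r + Q_w C_w)/(Q_r + Q_w)
= (33.7×5.26 + 10.2×25.2)/(33.7 + 10.2) = 434.3/43.90 = 9.893 mg/L.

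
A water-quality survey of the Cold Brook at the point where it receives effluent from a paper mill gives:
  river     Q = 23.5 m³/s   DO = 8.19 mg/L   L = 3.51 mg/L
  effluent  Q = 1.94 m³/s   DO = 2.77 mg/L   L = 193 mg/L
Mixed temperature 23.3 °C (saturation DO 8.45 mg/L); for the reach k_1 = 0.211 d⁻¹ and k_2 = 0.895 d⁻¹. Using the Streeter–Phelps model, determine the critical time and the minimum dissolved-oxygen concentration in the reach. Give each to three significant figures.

t_c ≈ 1.92 d; minimum DO ≈ 5.63 mg/L

Mixed DO = (23.5×8.19 + 1.94×2.77)/(23.5+1.94) = 197.8/25.44 = 7.777 mg/L.
Mixed L₀ = (23.5×3.51 + 1.94×193)/(25.44) = 456.9/25.44 = 17.96 mg/L.
Initial deficit D₀ = C_s − DO₀ = 8.45 − 7.777 = 0.6733 mg/L.
t_c = (1/0.6840) ln[(0.895/0.211)(1 − 0.6733×0.6840/(0.211×17.96))] = 1.462 × ln(3.726) = 1.923 d.
D_c = (0.211/0.895) × 17.96 × e^(−0.211×1.923) = 0.2358 × 17.96 × 0.6665 = 2.822 mg/L.
Minimum DO = 8.45 − 2.822 = 5.628 mg/L.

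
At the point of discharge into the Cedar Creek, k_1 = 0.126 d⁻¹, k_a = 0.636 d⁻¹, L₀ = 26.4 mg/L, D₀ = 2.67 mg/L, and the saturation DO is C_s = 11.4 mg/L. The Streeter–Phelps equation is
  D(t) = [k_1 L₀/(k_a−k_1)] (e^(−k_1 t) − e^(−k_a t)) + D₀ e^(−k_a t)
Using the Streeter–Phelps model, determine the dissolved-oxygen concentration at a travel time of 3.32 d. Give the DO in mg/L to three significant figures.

k_1 L₀/(k_a−k_1) = 0.126×26.4/(0.636−0.126) = 3.326/0.5100 = 6.522 mg/L.
e^(−k_1 t) = e^(−0.126×3.320) = 0.6582; e^(−k_a t) = e^(−0.636×3.320) = 0.1211.
D = 6.522 × (0.6582 − 0.1211) + 2.67 × 0.1211 = 3.503 + 0.3232 = 3.826 mg/L.
DO = C_s − D = 11.4 − 3.826 = 7.574 mg/L.

DO ≈ 7.57 mg/L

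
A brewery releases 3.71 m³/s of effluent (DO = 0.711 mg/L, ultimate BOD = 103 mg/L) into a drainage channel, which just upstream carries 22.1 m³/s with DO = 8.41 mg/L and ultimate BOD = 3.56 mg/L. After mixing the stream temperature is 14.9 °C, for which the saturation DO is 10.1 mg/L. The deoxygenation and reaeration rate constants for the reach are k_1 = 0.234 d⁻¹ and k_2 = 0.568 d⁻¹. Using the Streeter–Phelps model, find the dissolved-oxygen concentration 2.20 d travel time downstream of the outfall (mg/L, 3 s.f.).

DO ≈ 5.41 mg/L

Mixed DO = (22.1×8.41 + 3.71×0.711)/(22.1+3.71) = 188.5/25.81 = 7.303 mg/L.
Mixed L₀ = (22.1×3.56 + 3.71×103)/(25.81) = 460.8/25.81 = 17.85 mg/L.
Initial deficit D₀ = C_s − DO₀ = 10.1 − 7.303 = 2.797 mg/L.
D(2.20) = [0.234×17.85/(0.568−0.234)](e^(−0.234×2.20) − e^(−0.568×2.20)) + 2.797 e^(−0.568×2.20)
= 12.51 × (0.5976 − 0.2866) + 2.797 × 0.2866 = 4.692 mg/L.
DO = 10.1 − 4.692 = 5.408 mg/L.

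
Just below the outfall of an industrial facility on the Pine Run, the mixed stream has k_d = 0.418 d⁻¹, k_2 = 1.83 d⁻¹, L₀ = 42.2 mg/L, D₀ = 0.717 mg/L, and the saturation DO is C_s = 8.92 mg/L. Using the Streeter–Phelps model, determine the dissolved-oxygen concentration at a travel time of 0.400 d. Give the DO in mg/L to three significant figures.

DO ≈ 4.01 mg/L

k_d L₀/(k_2−k_d) = 0.418×42.2/(1.83−0.418) = 17.64/1.412 = 12.49 mg/L.
e^(−k_d t) = e^(−0.418×0.4000) = 0.8460; e^(−k_2 t) = e^(−1.83×0.4000) = 0.4809.
D = 12.49 × (0.8460 − 0.4809) + 0.717 × 0.4809 = 4.561 + 0.3448 = 4.906 mg/L.
DO = C_s − D = 8.92 − 4.906 = 4.014 mg/L.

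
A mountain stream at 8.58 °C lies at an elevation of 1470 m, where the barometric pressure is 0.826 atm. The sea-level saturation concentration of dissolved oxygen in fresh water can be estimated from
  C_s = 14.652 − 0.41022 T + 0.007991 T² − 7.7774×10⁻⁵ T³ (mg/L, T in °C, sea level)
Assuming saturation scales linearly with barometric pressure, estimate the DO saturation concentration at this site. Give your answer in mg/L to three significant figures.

At sea level: C_s = 14.652 − 0.41022×8.58 + 0.007991×8.58² − 7.7774×10⁻⁵×8.58³ = 11.67 mg/L.
Pressure correction: C_s' = 11.67 × 0.826 = 9.641 mg/L.

C_s ≈ 9.64 mg/L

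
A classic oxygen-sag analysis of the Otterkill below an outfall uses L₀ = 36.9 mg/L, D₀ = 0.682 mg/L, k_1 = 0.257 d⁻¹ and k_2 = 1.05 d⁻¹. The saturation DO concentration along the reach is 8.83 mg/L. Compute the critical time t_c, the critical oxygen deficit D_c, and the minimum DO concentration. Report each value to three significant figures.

At the critical point dD/dt = 0, so k_1 L₀ e^(−k_1 t) = k_2 D. Substituting D(t) from the Streeter–Phelps equation and solving for t gives
t_c = ln[(k_2/k_1)(1 − D₀(k_2−k_1)/(k_1 L₀))] / (k_2−k_1).
Here k_2−k_1 = 0.7930 d⁻¹ and 1 − D₀(k_2−k_1)/(k_1 L₀) = 1 − 0.682×0.7930/(0.257×36.9) = 0.9430, so
t_c = ln(4.086 × 0.9430) / 0.7930 = 1.349 / 0.7930 = 1.701 d.
L(t_c) = L₀ e^(−k_1 t_c) = 36.9 × 0.6459 = 23.83 mg/L, and at the critical point k_2 D_c = k_1 L, so D_c = (0.257/1.05) × 23.83 = 5.834 mg/L.
Minimum DO = C_s − D_c = 8.83 − 5.834 = 2.996 mg/L.

t_c ≈ 1.70 d; D_c ≈ 5.83 mg/L; min DO ≈ 3.00 mg/L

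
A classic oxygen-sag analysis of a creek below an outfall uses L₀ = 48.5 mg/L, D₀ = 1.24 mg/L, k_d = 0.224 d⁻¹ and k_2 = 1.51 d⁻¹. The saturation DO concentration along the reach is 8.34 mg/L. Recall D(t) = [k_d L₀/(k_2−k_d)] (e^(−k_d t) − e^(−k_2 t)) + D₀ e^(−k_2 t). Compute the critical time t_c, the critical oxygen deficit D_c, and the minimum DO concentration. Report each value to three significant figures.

t_c ≈ 1.36 d; D_c ≈ 5.30 mg/L; min DO ≈ 3.04 mg/L

With k_2/k_d = 6.741 and 1 − D₀(k_2−k_d)/(k_d L₀) = 0.8532,
t_c = ln(6.741 × 0.8532) / (1.51 − 0.224) = ln(5.752) / 1.286 = 1.749/1.286 = 1.360 d.
D_c = (k_d/k_2) L₀ e^(−k_d t_c) = (0.224/1.51) × 48.5 × e^(−0.224×1.360) = 0.1483 × 48.5 × 0.7373 = 5.305 mg/L.
Minimum DO = C_s − D_c = 8.34 − 5.305 = 3.035 mg/L.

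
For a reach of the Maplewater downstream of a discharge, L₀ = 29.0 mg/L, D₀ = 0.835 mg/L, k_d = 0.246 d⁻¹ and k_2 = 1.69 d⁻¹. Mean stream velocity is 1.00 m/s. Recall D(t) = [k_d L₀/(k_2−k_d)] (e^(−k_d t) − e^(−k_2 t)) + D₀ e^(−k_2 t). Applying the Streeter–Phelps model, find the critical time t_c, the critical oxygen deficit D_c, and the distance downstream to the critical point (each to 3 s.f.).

t_c ≈ 1.21 d; D_c ≈ 3.14 mg/L; x_c ≈ 104 km

With k_2/k_d = 6.870 and 1 − D₀(k_2−k_d)/(k_d L₀) = 0.8310,
t_c = ln(6.870 × 0.8310) / (1.69 − 0.246) = ln(5.709) / 1.444 = 1.742/1.444 = 1.206 d.
D_c = (k_d/k_2) L₀ e^(−k_d t_c) = (0.246/1.69) × 29.0 × e^(−0.246×1.206) = 0.1456 × 29.0 × 0.7432 = 3.137 mg/L.
x_c = v t_c = 1.00 m/s × 1.206 d × 86400 s/d = 104200 m ≈ 104 km.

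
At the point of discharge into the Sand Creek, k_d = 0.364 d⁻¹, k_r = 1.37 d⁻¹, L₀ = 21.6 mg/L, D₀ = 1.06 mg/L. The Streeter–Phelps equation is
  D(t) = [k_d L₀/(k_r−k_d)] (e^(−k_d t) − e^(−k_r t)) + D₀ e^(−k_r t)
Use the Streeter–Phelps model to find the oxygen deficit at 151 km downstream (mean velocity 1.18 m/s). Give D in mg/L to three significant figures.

D ≈ 3.67 mg/L

Travel time t = x/v = 151 km / (1.18 m/s) = 151000 m / 1.18 m/s = 128000 s = 1.481 d.
k_d L₀/(k_r−k_d) = 0.364×21.6/(1.37−0.364) = 7.862/1.006 = 7.816 mg/L.
e^(−k_d t) = e^(−0.364×1.481) = 0.5833; e^(−k_r t) = e^(−1.37×1.481) = 0.1315.
D = 7.816 × (0.5833 − 0.1315) + 1.06 × 0.1315 = 3.531 + 0.1393 = 3.670 mg/L.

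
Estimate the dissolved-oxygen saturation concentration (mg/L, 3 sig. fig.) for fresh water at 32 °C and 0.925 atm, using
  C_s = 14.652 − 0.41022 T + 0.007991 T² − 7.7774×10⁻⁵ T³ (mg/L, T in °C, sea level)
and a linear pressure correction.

C_s ≈ 6.62 mg/L

At sea level: C_s = 14.652 − 0.41022×32 + 0.007991×32² − 7.7774×10⁻⁵×32³ = 7.159 mg/L.
Pressure correction: C_s' = 7.159 × 0.925 = 6.622 mg/L.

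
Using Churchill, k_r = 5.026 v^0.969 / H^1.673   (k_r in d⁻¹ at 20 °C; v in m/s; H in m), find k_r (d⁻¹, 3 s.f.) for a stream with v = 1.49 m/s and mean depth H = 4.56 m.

k_r ≈ 0.584 d⁻¹

k_r = 5.026 × 1.49^0.969 / 4.56^1.673 = 5.026 × 1.472 / 12.66 = 0.5842 d⁻¹.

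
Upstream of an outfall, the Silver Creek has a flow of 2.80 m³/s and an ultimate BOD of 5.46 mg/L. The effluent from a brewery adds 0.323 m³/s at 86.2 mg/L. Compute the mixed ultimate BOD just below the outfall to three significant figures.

Flow-weighted mixing: C = (Q_r C_r + Q_w C_w)/(Q_r + Q_w)
= (2.80×5.46 + 0.323×86.2)/(2.80 + 0.323) = 43.13/3.123 = 13.81 mg/L.

13.8 mg/L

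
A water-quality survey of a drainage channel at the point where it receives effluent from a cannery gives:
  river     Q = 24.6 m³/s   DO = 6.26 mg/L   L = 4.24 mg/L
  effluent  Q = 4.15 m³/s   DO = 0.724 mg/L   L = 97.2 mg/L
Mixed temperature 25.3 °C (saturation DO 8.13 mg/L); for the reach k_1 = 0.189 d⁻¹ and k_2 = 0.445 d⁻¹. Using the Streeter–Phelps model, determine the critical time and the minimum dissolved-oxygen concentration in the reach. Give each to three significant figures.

Mixed DO = (24.6×6.26 + 4.15×0.724)/(24.6+4.15) = 157.0/28.75 = 5.461 mg/L.
Mixed L₀ = (24.6×4.24 + 4.15×97.2)/(28.75) = 507.7/28.75 = 17.66 mg/L.
Initial deficit D₀ = C_s − DO₀ = 8.13 − 5.461 = 2.669 mg/L.
t_c = (1/0.2560) ln[(0.445/0.189)(1 − 2.669×0.2560/(0.189×17.66))] = 3.906 × ln(1.872) = 2.450 d.
D_c = (0.189/0.445) × 17.66 × e^(−0.189×2.450) = 0.4247 × 17.66 × 0.6293 = 4.720 mg/L.
Minimum DO = 8.13 − 4.720 = 3.410 mg/L.

t_c ≈ 2.45 d; minimum DO ≈ 3.41 mg/L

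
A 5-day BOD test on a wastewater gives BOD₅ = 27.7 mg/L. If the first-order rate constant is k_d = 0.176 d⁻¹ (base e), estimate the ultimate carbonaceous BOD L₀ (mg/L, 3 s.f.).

BOD₅ = L₀(1 − e^(−5k_d)) ⇒ L₀ = BOD₅ / (1 − e^(−5×0.176))
= 27.7 / (1 − 0.4148) = 27.7 / 0.5852 = 47.33 mg/L.

L₀ ≈ 47.3 mg/L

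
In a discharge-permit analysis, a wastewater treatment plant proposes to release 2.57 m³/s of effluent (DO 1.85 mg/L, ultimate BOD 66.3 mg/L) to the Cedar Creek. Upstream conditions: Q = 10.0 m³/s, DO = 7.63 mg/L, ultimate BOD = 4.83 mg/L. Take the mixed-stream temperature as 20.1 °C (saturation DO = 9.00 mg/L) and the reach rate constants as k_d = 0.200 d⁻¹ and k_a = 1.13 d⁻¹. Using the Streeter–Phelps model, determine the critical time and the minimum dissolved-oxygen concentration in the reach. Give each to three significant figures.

t_c ≈ 0.630 d; minimum DO ≈ 6.29 mg/L

Mixed DO = (10.0×7.63 + 2.57×1.85)/(10.0+2.57) = 81.05/12.57 = 6.448 mg/L.
Mixed L₀ = (10.0×4.83 + 2.57×66.3)/(12.57) = 218.7/12.57 = 17.40 mg/L.
Initial deficit D₀ = C_s − DO₀ = 9.00 − 6.448 = 2.552 mg/L.
t_c = (1/0.9300) ln[(1.13/0.200)(1 − 2.552×0.9300/(0.200×17.40))] = 1.075 × ln(1.797) = 0.6300 d.
D_c = (0.200/1.13) × 17.40 × e^(−0.200×0.6300) = 0.1770 × 17.40 × 0.8816 = 2.715 mg/L.
Minimum DO = 9.00 − 2.715 = 6.285 mg/L.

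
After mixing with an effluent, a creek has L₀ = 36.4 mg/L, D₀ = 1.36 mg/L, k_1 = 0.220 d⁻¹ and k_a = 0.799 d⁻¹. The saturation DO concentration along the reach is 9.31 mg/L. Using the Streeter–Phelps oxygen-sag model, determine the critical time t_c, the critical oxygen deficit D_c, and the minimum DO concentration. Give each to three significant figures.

With k_a/k_1 = 3.632 and 1 − D₀(k_a−k_1)/(k_1 L₀) = 0.9017,
t_c = ln(3.632 × 0.9017) / (0.799 − 0.220) = ln(3.275) / 0.5790 = 1.186/0.5790 = 2.049 d.
D_c = (k_1/k_a) L₀ e^(−k_1 t_c) = (0.220/0.799) × 36.4 × e^(−0.220×2.049) = 0.2753 × 36.4 × 0.6372 = 6.386 mg/L.
Minimum DO = C_s − D_c = 9.31 − 6.386 = 2.924 mg/L.

t_c ≈ 2.05 d; D_c ≈ 6.39 mg/L; min DO ≈ 2.92 mg/L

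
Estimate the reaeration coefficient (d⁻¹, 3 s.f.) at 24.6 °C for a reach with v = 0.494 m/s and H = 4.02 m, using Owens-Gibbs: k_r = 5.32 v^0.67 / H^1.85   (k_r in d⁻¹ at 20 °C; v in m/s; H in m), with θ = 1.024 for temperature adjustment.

k_r(20) = 5.32 × 0.494^0.67 / 4.02^1.85 = 5.32 × 0.6234 / 13.12 = 0.2529 d⁻¹.
k_r(24.6) = 0.2529 × 1.024^(24.6−20) = 0.2529 × 1.115 = 0.2820 d⁻¹.

k_r ≈ 0.282 d⁻¹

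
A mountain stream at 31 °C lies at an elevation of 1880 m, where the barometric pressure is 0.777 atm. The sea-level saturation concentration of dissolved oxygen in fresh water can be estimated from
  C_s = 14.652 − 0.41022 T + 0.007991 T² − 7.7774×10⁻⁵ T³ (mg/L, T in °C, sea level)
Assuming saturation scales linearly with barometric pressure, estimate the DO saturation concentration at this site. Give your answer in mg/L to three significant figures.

At sea level: C_s = 14.652 − 0.41022×31 + 0.007991×31² − 7.7774×10⁻⁵×31³ = 7.298 mg/L.
Pressure correction: C_s' = 7.298 × 0.777 = 5.670 mg/L.

C_s ≈ 5.67 mg/L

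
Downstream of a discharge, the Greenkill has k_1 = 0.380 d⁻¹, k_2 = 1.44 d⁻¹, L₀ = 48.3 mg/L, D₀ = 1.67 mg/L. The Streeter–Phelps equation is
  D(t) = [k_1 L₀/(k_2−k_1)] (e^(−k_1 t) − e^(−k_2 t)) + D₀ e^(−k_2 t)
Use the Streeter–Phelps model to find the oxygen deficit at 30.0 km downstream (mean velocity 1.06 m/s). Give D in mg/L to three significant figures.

D ≈ 5.53 mg/L

Travel time t = x/v = 30.0 km / (1.06 m/s) = 30000 m / 1.06 m/s = 28300 s = 0.3276 d.
k_1 L₀/(k_2−k_1) = 0.380×48.3/(1.44−0.380) = 18.35/1.060 = 17.32 mg/L.
e^(−k_1 t) = e^(−0.380×0.3276) = 0.8830; e^(−k_2 t) = e^(−1.44×0.3276) = 0.6239.
D = 17.32 × (0.8830 − 0.6239) + 1.67 × 0.6239 = 4.485 + 1.042 = 5.527 mg/L.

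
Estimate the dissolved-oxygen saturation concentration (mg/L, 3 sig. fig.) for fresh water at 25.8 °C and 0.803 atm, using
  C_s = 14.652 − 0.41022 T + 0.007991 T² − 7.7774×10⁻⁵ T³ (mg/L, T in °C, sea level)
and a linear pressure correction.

At sea level: C_s = 14.652 − 0.41022×25.8 + 0.007991×25.8² − 7.7774×10⁻⁵×25.8³ = 8.052 mg/L.
Pressure correction: C_s' = 8.052 × 0.803 = 6.466 mg/L.

C_s ≈ 6.47 mg/L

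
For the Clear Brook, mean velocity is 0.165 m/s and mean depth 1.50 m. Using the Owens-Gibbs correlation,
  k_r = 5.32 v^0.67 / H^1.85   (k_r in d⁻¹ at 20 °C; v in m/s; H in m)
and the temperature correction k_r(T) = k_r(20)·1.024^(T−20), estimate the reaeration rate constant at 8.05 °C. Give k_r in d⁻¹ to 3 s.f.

k_r(20) = 5.32 × 0.165^0.67 / 1.50^1.85 = 5.32 × 0.2990 / 2.117 = 0.7514 d⁻¹.
k_r(8.05) = 0.7514 × 1.024^(8.05−20) = 0.7514 × 0.7532 = 0.5659 d⁻¹.

k_r ≈ 0.566 d⁻¹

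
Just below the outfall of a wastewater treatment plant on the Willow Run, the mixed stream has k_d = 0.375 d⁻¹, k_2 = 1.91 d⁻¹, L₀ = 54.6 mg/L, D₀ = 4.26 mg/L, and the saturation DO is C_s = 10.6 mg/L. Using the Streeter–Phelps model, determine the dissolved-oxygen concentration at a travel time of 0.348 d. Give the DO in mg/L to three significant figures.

k_d L₀/(k_2−k_d) = 0.375×54.6/(1.91−0.375) = 20.48/1.535 = 13.34 mg/L.
e^(−k_d t) = e^(−0.375×0.3480) = 0.8777; e^(−k_2 t) = e^(−1.91×0.3480) = 0.5144.
D = 13.34 × (0.8777 − 0.5144) + 4.26 × 0.5144 = 4.845 + 2.192 = 7.036 mg/L.
DO = C_s − D = 10.6 − 7.036 = 3.564 mg/L.

DO ≈ 3.56 mg/L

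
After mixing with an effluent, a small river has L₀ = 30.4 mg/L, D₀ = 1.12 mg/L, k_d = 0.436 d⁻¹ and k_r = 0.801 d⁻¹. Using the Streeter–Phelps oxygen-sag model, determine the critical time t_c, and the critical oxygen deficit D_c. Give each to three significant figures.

t_c ≈ 1.58 d; D_c ≈ 8.31 mg/L

t_c = [1/(k_r−k_d)] ln[(k_r/k_d)(1 − D₀(k_r−k_d)/(k_d L₀))]
= [1/(0.801−0.436)] ln[(0.801/0.436)(1 − 1.12×0.3650/(0.436×30.4))]
= (1/0.3650) ln[1.837 × 0.9692] = 2.740 × ln(1.780) = 2.740 × 0.5769 = 1.581 d.
D_c = (k_d/k_r) L₀ e^(−k_d t_c) = (0.436/0.801) × 30.4 × e^(−0.436×1.581) = 0.5443 × 30.4 × 0.5020 = 8.307 mg/L.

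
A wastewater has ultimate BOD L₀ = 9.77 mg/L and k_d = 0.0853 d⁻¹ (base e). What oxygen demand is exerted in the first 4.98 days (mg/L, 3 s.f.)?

y_t = L₀(1 − e^(−k_d t)) = 9.77 × (1 − e^(−0.0853×4.98))
= 9.77 × (1 − 0.6539) = 9.77 × 0.3461 = 3.381 mg/L.

y ≈ 3.38 mg/L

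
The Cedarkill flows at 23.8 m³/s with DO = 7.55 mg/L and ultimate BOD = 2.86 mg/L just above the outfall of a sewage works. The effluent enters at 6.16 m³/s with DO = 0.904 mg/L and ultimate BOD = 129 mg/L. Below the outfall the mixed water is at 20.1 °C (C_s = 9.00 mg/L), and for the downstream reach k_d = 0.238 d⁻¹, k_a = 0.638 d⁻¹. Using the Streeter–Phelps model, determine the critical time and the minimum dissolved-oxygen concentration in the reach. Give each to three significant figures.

t_c ≈ 2.02 d; minimum DO ≈ 2.35 mg/L

Mixed DO = (23.8×7.55 + 6.16×0.904)/(23.8+6.16) = 185.3/29.96 = 6.184 mg/L.
Mixed L₀ = (23.8×2.86 + 6.16×129)/(29.96) = 862.7/29.96 = 28.80 mg/L.
Initial deficit D₀ = C_s − DO₀ = 9.00 − 6.184 = 2.816 mg/L.
t_c = (1/0.4000) ln[(0.638/0.238)(1 − 2.816×0.4000/(0.238×28.80))] = 2.500 × ln(2.240) = 2.016 d.
D_c = (0.238/0.638) × 28.80 × e^(−0.238×2.016) = 0.3730 × 28.80 × 0.6189 = 6.648 mg/L.
Minimum DO = 9.00 − 6.648 = 2.352 mg/L.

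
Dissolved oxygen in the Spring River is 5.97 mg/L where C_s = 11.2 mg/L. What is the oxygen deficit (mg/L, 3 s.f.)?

D = C_s − C = 11.2 − 5.97 = 5.23 mg/L.

D ≈ 5.23 mg/L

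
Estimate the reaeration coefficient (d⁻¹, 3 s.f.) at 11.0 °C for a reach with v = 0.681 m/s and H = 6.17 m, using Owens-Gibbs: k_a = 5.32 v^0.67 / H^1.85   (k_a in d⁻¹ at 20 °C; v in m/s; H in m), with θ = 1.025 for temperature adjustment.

k_a ≈ 0.114 d⁻¹

k_a(20) = 5.32 × 0.681^0.67 / 6.17^1.85 = 5.32 × 0.7731 / 28.98 = 0.1419 d⁻¹.
k_a(11.0) = 0.1419 × 1.025^(11.0−20) = 0.1419 × 0.8007 = 0.1137 d⁻¹.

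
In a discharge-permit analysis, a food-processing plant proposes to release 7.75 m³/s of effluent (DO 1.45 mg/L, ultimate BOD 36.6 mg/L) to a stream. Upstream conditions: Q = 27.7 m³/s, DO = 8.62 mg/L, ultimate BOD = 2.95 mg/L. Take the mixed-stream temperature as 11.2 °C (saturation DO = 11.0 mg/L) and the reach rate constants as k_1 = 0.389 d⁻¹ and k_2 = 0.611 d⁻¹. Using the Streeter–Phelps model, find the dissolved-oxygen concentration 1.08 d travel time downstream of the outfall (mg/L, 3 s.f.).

DO ≈ 6.43 mg/L

Mixed DO = (27.7×8.62 + 7.75×1.45)/(27.7+7.75) = 250.0/35.45 = 7.053 mg/L.
Mixed L₀ = (27.7×2.95 + 7.75×36.6)/(35.45) = 365.4/35.45 = 10.31 mg/L.
Initial deficit D₀ = C_s − DO₀ = 11.0 − 7.053 = 3.947 mg/L.
D(1.08) = [0.389×10.31/(0.611−0.389)](e^(−0.389×1.08) − e^(−0.611×1.08)) + 3.947 e^(−0.611×1.08)
= 18.06 × (0.6570 − 0.5169) + 3.947 × 0.5169 = 4.570 mg/L.
DO = 11.0 − 4.570 = 6.430 mg/L.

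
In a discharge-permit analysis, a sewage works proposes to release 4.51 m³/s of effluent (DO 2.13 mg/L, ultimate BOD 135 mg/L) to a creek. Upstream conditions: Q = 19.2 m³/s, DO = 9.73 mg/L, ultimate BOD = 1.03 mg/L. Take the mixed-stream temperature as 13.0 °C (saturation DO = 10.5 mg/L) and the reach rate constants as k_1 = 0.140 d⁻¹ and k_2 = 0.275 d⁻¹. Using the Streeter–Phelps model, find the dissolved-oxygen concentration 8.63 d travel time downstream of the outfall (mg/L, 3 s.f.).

Mixed DO = (19.2×9.73 + 4.51×2.13)/(19.2+4.51) = 196.4/23.71 = 8.284 mg/L.
Mixed L₀ = (19.2×1.03 + 4.51×135)/(23.71) = 628.6/23.71 = 26.51 mg/L.
Initial deficit D₀ = C_s − DO₀ = 10.5 − 8.284 = 2.216 mg/L.
D(8.63) = [0.140×26.51/(0.275−0.140)](e^(−0.140×8.63) − e^(−0.275×8.63)) + 2.216 e^(−0.275×8.63)
= 27.50 × (0.2987 − 0.09318) + 2.216 × 0.09318 = 5.858 mg/L.
DO = 10.5 − 5.858 = 4.642 mg/L.

DO ≈ 4.64 mg/L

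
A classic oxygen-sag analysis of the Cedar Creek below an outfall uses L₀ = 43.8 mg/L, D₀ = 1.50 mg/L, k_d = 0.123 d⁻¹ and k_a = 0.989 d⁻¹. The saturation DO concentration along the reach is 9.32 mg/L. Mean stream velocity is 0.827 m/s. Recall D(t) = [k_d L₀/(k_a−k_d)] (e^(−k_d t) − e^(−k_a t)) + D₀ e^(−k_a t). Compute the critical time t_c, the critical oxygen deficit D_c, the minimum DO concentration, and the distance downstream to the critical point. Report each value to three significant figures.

t_c ≈ 2.09 d; D_c ≈ 4.21 mg/L; min DO ≈ 5.11 mg/L; x_c ≈ 149 km

t_c = [1/(k_a−k_d)] ln[(k_a/k_d)(1 − D₀(k_a−k_d)/(k_d L₀))]
= [1/(0.989−0.123)] ln[(0.989/0.123)(1 − 1.50×0.8660/(0.123×43.8))]
= (1/0.8660) ln[8.041 × 0.7589] = 1.155 × ln(6.102) = 1.155 × 1.809 = 2.088 d.
D_c = (k_d/k_a) L₀ e^(−k_d t_c) = (0.123/0.989) × 43.8 × e^(−0.123×2.088) = 0.1244 × 43.8 × 0.7735 = 4.213 mg/L.
Minimum DO = C_s − D_c = 9.32 − 4.213 = 5.107 mg/L.
x_c = v t_c = 0.827 m/s × 2.088 d × 86400 s/d = 149200 m ≈ 149 km.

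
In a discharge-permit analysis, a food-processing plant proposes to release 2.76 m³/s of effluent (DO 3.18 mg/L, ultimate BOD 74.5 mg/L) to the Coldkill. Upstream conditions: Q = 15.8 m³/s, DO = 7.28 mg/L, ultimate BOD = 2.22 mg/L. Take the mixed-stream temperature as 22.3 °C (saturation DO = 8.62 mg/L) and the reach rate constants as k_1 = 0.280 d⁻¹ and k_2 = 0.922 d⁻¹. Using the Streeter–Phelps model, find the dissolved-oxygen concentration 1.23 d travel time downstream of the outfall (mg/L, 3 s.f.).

DO ≈ 5.80 mg/L

Mixed DO = (15.8×7.28 + 2.76×3.18)/(15.8+2.76) = 123.8/18.56 = 6.670 mg/L.
Mixed L₀ = (15.8×2.22 + 2.76×74.5)/(18.56) = 240.7/18.56 = 12.97 mg/L.
Initial deficit D₀ = C_s − DO₀ = 8.62 − 6.670 = 1.950 mg/L.
D(1.23) = [0.280×12.97/(0.922−0.280)](e^(−0.280×1.23) − e^(−0.922×1.23)) + 1.950 e^(−0.922×1.23)
= 5.656 × (0.7086 − 0.3217) + 1.950 × 0.3217 = 2.816 mg/L.
DO = 8.62 − 2.816 = 5.804 mg/L.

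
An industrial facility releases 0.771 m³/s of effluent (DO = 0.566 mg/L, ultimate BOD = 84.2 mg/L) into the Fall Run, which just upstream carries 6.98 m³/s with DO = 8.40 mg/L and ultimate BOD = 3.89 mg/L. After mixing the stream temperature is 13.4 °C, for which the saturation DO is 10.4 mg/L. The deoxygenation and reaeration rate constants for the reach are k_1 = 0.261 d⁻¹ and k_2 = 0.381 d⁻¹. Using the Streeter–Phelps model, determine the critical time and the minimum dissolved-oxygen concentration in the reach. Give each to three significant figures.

t_c ≈ 2.20 d; minimum DO ≈ 5.82 mg/L

Mixed DO = (6.98×8.40 + 0.771×0.566)/(6.98+0.771) = 59.07/7.751 = 7.621 mg/L.
Mixed L₀ = (6.98×3.89 + 0.771×84.2)/(7.751) = 92.07/7.751 = 11.88 mg/L.
Initial deficit D₀ = C_s − DO₀ = 10.4 − 7.621 = 2.779 mg/L.
t_c = (1/0.1200) ln[(0.381/0.261)(1 − 2.779×0.1200/(0.261×11.88))] = 8.333 × ln(1.303) = 2.204 d.
D_c = (0.261/0.381) × 11.88 × e^(−0.261×2.204) = 0.6850 × 11.88 × 0.5626 = 4.578 mg/L.
Minimum DO = 10.4 − 4.578 = 5.822 mg/L.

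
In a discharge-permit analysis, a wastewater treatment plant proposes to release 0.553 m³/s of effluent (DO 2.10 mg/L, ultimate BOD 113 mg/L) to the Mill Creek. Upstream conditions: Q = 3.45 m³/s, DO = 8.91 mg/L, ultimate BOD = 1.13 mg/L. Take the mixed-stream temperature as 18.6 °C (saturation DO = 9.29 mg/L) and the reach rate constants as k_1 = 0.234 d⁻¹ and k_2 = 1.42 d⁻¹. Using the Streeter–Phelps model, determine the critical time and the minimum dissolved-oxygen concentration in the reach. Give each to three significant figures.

Mixed DO = (3.45×8.91 + 0.553×2.10)/(3.45+0.553) = 31.90/4.003 = 7.969 mg/L.
Mixed L₀ = (3.45×1.13 + 0.553×113)/(4.003) = 66.39/4.003 = 16.58 mg/L.
Initial deficit D₀ = C_s − DO₀ = 9.29 − 7.969 = 1.321 mg/L.
t_c = (1/1.186) ln[(1.42/0.234)(1 − 1.321×1.186/(0.234×16.58))] = 0.8432 × ln(3.619) = 1.084 d.
D_c = (0.234/1.42) × 16.58 × e^(−0.234×1.084) = 0.1648 × 16.58 × 0.7759 = 2.120 mg/L.
Minimum DO = 9.29 − 2.120 = 7.170 mg/L.

t_c ≈ 1.08 d; minimum DO ≈ 7.17 mg/L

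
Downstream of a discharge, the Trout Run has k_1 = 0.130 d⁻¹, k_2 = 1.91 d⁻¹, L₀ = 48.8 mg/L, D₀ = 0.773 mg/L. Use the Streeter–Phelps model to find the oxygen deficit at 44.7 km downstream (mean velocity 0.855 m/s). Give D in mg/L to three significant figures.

D ≈ 2.42 mg/L

Travel time t = x/v = 44.7 km / (0.855 m/s) = 44700 m / 0.855 m/s = 52280 s = 0.6051 d.
k_1 L₀/(k_2−k_1) = 0.130×48.8/(1.91−0.130) = 6.344/1.780 = 3.564 mg/L.
e^(−k_1 t) = e^(−0.130×0.6051) = 0.9244; e^(−k_2 t) = e^(−1.91×0.6051) = 0.3148.
D = 3.564 × (0.9244 − 0.3148) + 0.773 × 0.3148 = 2.172 + 0.2434 = 2.416 mg/L.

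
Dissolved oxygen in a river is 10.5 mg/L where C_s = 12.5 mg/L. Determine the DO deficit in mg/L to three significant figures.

D = C_s − C = 12.5 − 10.5 = 2.00 mg/L.

D ≈ 2.00 mg/L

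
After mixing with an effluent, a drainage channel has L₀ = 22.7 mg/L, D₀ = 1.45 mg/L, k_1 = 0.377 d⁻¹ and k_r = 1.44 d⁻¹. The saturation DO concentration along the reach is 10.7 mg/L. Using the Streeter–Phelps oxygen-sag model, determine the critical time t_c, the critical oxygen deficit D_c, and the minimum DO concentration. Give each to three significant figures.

t_c ≈ 1.07 d; D_c ≈ 3.96 mg/L; min DO ≈ 6.74 mg/L

t_c = [1/(k_r−k_1)] ln[(k_r/k_1)(1 − D₀(k_r−k_1)/(k_1 L₀))]
= [1/(1.44−0.377)] ln[(1.44/0.377)(1 − 1.45×1.063/(0.377×22.7))]
= (1/1.063) ln[3.820 × 0.8199] = 0.9407 × ln(3.132) = 0.9407 × 1.142 = 1.074 d.
L(t_c) = L₀ e^(−k_1 t_c) = 22.7 × 0.6671 = 15.14 mg/L, and at the critical point k_r D_c = k_1 L, so D_c = (0.377/1.44) × 15.14 = 3.964 mg/L.
Minimum DO = C_s − D_c = 10.7 − 3.964 = 6.736 mg/L.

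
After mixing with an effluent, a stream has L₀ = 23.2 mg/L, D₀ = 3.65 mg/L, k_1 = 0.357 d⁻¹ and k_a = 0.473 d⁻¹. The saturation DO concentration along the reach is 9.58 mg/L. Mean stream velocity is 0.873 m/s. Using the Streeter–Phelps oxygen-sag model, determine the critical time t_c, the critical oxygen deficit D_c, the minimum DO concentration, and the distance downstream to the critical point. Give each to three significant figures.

t_c ≈ 1.97 d; D_c ≈ 8.66 mg/L; min DO ≈ 0.923 mg/L; x_c ≈ 149 km

t_c = [1/(k_a−k_1)] ln[(k_a/k_1)(1 − D₀(k_a−k_1)/(k_1 L₀))]
= [1/(0.473−0.357)] ln[(0.473/0.357)(1 − 3.65×0.1160/(0.357×23.2))]
= (1/0.1160) ln[1.325 × 0.9489] = 8.621 × ln(1.257) = 8.621 × 0.2289 = 1.973 d.
D_c = (k_1/k_a) L₀ e^(−k_1 t_c) = (0.357/0.473) × 23.2 × e^(−0.357×1.973) = 0.7548 × 23.2 × 0.4944 = 8.657 mg/L.
Minimum DO = C_s − D_c = 9.58 − 8.657 = 0.9229 mg/L.
x_c = v t_c = 0.873 m/s × 1.973 d × 86400 s/d = 148800 m ≈ 149 km.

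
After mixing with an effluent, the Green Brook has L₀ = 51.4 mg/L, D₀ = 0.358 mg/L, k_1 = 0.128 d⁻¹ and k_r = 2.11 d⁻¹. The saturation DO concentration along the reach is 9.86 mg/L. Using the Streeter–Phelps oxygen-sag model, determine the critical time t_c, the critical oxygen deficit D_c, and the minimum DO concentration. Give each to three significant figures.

t_c = [1/(k_r−k_1)] ln[(k_r/k_1)(1 − D₀(k_r−k_1)/(k_1 L₀))]
= [1/(2.11−0.128)] ln[(2.11/0.128)(1 − 0.358×1.982/(0.128×51.4))]
= (1/1.982) ln[16.48 × 0.8922] = 0.5045 × ln(14.71) = 0.5045 × 2.688 = 1.356 d.
L(t_c) = L₀ e^(−k_1 t_c) = 51.4 × 0.8406 = 43.21 mg/L, and at the critical point k_r D_c = k_1 L, so D_c = (0.128/2.11) × 43.21 = 2.621 mg/L.
Minimum DO = C_s − D_c = 9.86 − 2.621 = 7.239 mg/L.

t_c ≈ 1.36 d; D_c ≈ 2.62 mg/L; min DO ≈ 7.24 mg/L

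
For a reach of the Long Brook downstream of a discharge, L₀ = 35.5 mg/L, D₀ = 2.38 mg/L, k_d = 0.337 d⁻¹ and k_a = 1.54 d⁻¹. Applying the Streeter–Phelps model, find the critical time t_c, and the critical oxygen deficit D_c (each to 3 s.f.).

t_c ≈ 1.04 d; D_c ≈ 5.48 mg/L

At the critical point dD/dt = 0, so k_d L₀ e^(−k_d t) = k_a D. Substituting D(t) from the Streeter–Phelps equation and solving for t gives
t_c = ln[(k_a/k_d)(1 − D₀(k_a−k_d)/(k_d L₀))] / (k_a−k_d).
Here k_a−k_d = 1.203 d⁻¹ and 1 − D₀(k_a−k_d)/(k_d L₀) = 1 − 2.38×1.203/(0.337×35.5) = 0.7607, so
t_c = ln(4.570 × 0.7607) / 1.203 = 1.246 / 1.203 = 1.036 d.
D_c = (k_d/k_a) L₀ e^(−k_d t_c) = (0.337/1.54) × 35.5 × e^(−0.337×1.036) = 0.2188 × 35.5 × 0.7054 = 5.480 mg/L.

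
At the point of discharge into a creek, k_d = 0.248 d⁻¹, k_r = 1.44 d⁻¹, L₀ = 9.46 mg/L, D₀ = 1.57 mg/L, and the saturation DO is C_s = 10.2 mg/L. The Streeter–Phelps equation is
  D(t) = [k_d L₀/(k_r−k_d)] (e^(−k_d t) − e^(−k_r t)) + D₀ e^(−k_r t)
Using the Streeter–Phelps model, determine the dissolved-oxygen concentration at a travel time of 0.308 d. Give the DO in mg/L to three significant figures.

DO ≈ 8.63 mg/L

k_d L₀/(k_r−k_d) = 0.248×9.46/(1.44−0.248) = 2.346/1.192 = 1.968 mg/L.
e^(−k_d t) = e^(−0.248×0.3080) = 0.9265; e^(−k_r t) = e^(−1.44×0.3080) = 0.6418.
D = 1.968 × (0.9265 − 0.6418) + 1.57 × 0.6418 = 0.5603 + 1.008 = 1.568 mg/L.
DO = C_s − D = 10.2 − 1.568 = 8.632 mg/L.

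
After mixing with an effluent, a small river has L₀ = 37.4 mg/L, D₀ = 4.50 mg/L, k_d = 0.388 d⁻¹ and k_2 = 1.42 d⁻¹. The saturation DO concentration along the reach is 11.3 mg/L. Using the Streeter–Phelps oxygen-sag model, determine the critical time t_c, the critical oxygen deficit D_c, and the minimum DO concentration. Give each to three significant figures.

With k_2/k_d = 3.660 and 1 − D₀(k_2−k_d)/(k_d L₀) = 0.6800,
t_c = ln(3.660 × 0.6800) / (1.42 − 0.388) = ln(2.489) / 1.032 = 0.9117/1.032 = 0.8834 d.
L(t_c) = L₀ e^(−k_d t_c) = 37.4 × 0.7098 = 26.55 mg/L, and at the critical point k_2 D_c = k_d L, so D_c = (0.388/1.42) × 26.55 = 7.254 mg/L.
Minimum DO = C_s − D_c = 11.3 − 7.254 = 4.046 mg/L.

t_c ≈ 0.883 d; D_c ≈ 7.25 mg/L; min DO ≈ 4.05 mg/L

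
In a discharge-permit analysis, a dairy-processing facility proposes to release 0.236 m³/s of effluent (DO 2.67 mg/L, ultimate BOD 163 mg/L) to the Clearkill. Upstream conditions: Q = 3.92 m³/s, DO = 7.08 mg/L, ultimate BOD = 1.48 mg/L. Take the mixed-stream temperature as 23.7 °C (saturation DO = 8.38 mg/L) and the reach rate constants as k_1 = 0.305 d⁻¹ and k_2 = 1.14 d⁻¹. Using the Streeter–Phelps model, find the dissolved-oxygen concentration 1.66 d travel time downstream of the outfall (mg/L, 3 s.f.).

Mixed DO = (3.92×7.08 + 0.236×2.67)/(3.92+0.236) = 28.38/4.156 = 6.830 mg/L.
Mixed L₀ = (3.92×1.48 + 0.236×163)/(4.156) = 44.27/4.156 = 10.65 mg/L.
Initial deficit D₀ = C_s − DO₀ = 8.38 − 6.830 = 1.550 mg/L.
D(1.66) = [0.305×10.65/(1.14−0.305)](e^(−0.305×1.66) − e^(−1.14×1.66)) + 1.550 e^(−1.14×1.66)
= 3.891 × (0.6027 − 0.1507) + 1.550 × 0.1507 = 1.992 mg/L.
DO = 8.38 − 1.992 = 6.388 mg/L.

DO ≈ 6.39 mg/L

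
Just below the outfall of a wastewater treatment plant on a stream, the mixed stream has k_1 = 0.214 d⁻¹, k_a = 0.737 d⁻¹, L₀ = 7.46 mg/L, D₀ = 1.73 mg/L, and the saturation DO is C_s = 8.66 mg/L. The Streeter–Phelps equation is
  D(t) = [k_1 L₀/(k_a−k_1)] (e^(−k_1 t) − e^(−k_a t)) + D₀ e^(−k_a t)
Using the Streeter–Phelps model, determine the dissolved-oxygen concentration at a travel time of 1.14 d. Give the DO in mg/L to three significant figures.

k_1 L₀/(k_a−k_1) = 0.214×7.46/(0.737−0.214) = 1.596/0.5230 = 3.052 mg/L.
e^(−k_1 t) = e^(−0.214×1.140) = 0.7835; e^(−k_a t) = e^(−0.737×1.140) = 0.4316.
D = 3.052 × (0.7835 − 0.4316) + 1.73 × 0.4316 = 1.074 + 0.7467 = 1.821 mg/L.
DO = C_s − D = 8.66 − 1.821 = 6.839 mg/L.

DO ≈ 6.84 mg/L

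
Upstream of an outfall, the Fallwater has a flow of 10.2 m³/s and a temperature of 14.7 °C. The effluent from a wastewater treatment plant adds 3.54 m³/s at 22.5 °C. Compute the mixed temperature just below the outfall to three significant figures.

16.7 °C

Flow-weighted mixing: C = (Q_r C_r + Q_w C_w)/(Q_r + Q_w)
= (10.2×14.7 + 3.54×22.5)/(10.2 + 3.54) = 229.6/13.74 = 16.71 °C.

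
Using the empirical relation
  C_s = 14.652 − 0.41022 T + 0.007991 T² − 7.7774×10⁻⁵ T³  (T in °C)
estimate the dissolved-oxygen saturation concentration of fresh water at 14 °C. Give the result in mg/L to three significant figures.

C_s ≈ 10.3 mg/L

C_s = 14.652 − 0.41022×14 + 0.007991×14² − 7.7774×10⁻⁵×14³ = 10.26 mg/L.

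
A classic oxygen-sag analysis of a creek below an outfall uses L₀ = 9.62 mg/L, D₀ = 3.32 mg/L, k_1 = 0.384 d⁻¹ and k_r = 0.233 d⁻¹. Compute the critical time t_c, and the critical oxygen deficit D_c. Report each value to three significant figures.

t_c ≈ 2.47 d; D_c ≈ 6.15 mg/L

t_c = [1/(k_r−k_1)] ln[(k_r/k_1)(1 − D₀(k_r−k_1)/(k_1 L₀))]
= [1/(0.233−0.384)] ln[(0.233/0.384)(1 − 3.32×-0.1510/(0.384×9.62))]
= (1/-0.1510) ln[0.6068 × 1.136] = -6.623 × ln(0.6891) = -6.623 × -0.3723 = 2.466 d.
D_c = (k_1/k_r) L₀ e^(−k_1 t_c) = (0.384/0.233) × 9.62 × e^(−0.384×2.466) = 1.648 × 9.62 × 0.3879 = 6.151 mg/L.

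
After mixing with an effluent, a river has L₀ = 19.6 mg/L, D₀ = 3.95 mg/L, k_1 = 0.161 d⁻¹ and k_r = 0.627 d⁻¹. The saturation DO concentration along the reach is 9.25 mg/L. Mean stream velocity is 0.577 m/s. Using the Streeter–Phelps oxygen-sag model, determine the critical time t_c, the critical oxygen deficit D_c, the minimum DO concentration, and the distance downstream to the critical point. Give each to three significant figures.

t_c = [1/(k_r−k_1)] ln[(k_r/k_1)(1 − D₀(k_r−k_1)/(k_1 L₀))]
= [1/(0.627−0.161)] ln[(0.627/0.161)(1 − 3.95×0.4660/(0.161×19.6))]
= (1/0.4660) ln[3.894 × 0.4167] = 2.146 × ln(1.623) = 2.146 × 0.4841 = 1.039 d.
D_c = (k_1/k_r) L₀ e^(−k_1 t_c) = (0.161/0.627) × 19.6 × e^(−0.161×1.039) = 0.2568 × 19.6 × 0.8460 = 4.258 mg/L.
Minimum DO = C_s − D_c = 9.25 − 4.258 = 4.992 mg/L.
x_c = v t_c = 0.577 m/s × 1.039 d × 86400 s/d = 51790 m ≈ 51.8 km.

t_c ≈ 1.04 d; D_c ≈ 4.26 mg/L; min DO ≈ 4.99 mg/L; x_c ≈ 51.8 km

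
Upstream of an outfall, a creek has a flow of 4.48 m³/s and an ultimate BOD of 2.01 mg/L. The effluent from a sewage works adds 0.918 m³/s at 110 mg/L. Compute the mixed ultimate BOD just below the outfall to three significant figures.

20.4 mg/L

Flow-weighted mixing: C = (Q_r C_r + Q_w C_w)/(Q_r + Q_w)
= (4.48×2.01 + 0.918×110)/(4.48 + 0.918) = 110.0/5.398 = 20.38 mg/L.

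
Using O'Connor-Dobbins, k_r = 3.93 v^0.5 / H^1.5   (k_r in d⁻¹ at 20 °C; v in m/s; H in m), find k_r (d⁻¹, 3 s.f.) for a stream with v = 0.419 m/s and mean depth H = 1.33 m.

k_r ≈ 1.66 d⁻¹

k_r = 3.93 × 0.419^0.5 / 1.33^1.5 = 3.93 × 0.6473 / 1.534 = 1.659 d⁻¹.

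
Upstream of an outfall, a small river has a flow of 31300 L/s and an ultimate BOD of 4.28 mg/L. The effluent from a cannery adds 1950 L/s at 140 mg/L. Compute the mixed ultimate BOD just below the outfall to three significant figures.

12.2 mg/L

Flow-weighted mixing: C = (Q_r C_r + Q_w C_w)/(Q_r + Q_w)
= (31300×4.28 + 1950×140)/(31300 + 1950) = 407000/33250 = 12.24 mg/L.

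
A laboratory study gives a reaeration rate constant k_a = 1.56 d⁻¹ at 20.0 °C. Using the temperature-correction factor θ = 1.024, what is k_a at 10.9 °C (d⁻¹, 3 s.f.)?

k_a ≈ 1.26 d⁻¹

k_a(T₂) = k_a(T₁) · θ^(T₂−T₁) = 1.56 × 1.024^(10.9−20.0)
= 1.56 × 1.024^-9.10 = 1.56 × 0.8059 = 1.257 d⁻¹.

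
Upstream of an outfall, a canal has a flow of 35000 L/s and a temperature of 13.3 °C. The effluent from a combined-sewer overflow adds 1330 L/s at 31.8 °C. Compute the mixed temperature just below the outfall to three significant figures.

Flow-weighted mixing: C = (Q_r C_r + Q_w C_w)/(Q_r + Q_w)
= (35000×13.3 + 1330×31.8)/(35000 + 1330) = 507800/36330 = 13.98 °C.

14.0 °C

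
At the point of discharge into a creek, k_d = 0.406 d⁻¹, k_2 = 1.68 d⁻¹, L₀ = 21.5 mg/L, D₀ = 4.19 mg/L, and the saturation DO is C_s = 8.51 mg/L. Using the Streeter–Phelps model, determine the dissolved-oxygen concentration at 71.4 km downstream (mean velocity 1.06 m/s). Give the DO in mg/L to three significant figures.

DO ≈ 4.24 mg/L

Travel time t = x/v = 71.4 km / (1.06 m/s) = 71400 m / 1.06 m/s = 67360 s = 0.7796 d.
k_d L₀/(k_2−k_d) = 0.406×21.5/(1.68−0.406) = 8.729/1.274 = 6.852 mg/L.
e^(−k_d t) = e^(−0.406×0.7796) = 0.7287; e^(−k_2 t) = e^(−1.68×0.7796) = 0.2699.
D = 6.852 × (0.7287 − 0.2699) + 4.19 × 0.2699 = 3.143 + 1.131 = 4.274 mg/L.
DO = C_s − D = 8.51 − 4.274 = 4.236 mg/L.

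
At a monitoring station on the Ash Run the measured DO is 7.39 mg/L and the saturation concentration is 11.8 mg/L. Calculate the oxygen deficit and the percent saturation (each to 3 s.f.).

D ≈ 4.41 mg/L; 62.6 % saturation

D = C_s − C = 11.8 − 7.39 = 4.41 mg/L.
% saturation = 7.39/11.8 × 100 = 62.6 %.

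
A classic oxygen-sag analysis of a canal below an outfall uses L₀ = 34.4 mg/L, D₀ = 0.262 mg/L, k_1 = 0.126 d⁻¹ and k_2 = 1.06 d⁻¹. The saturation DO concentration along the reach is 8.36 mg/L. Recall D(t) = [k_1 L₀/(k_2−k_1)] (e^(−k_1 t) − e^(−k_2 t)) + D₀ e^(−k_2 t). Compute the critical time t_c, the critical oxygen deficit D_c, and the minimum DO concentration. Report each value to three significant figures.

t_c ≈ 2.22 d; D_c ≈ 3.09 mg/L; min DO ≈ 5.27 mg/L

At the critical point dD/dt = 0, so k_1 L₀ e^(−k_1 t) = k_2 D. Substituting D(t) from the Streeter–Phelps equation and solving for t gives
t_c = ln[(k_2/k_1)(1 − D₀(k_2−k_1)/(k_1 L₀))] / (k_2−k_1).
Here k_2−k_1 = 0.9340 d⁻¹ and 1 − D₀(k_2−k_1)/(k_1 L₀) = 1 − 0.262×0.9340/(0.126×34.4) = 0.9435, so
t_c = ln(8.413 × 0.9435) / 0.9340 = 2.072 / 0.9340 = 2.218 d.
D_c = (k_1/k_2) L₀ e^(−k_1 t_c) = (0.126/1.06) × 34.4 × e^(−0.126×2.218) = 0.1189 × 34.4 × 0.7562 = 3.092 mg/L.
Minimum DO = C_s − D_c = 8.36 − 3.092 = 5.268 mg/L.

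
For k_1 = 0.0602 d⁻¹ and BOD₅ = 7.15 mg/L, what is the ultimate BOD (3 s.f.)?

BOD₅ = L₀(1 − e^(−5k_1)) ⇒ L₀ = BOD₅ / (1 − e^(−5×0.0602))
= 7.15 / (1 − 0.7401) = 7.15 / 0.2599 = 27.51 mg/L.

L₀ ≈ 27.5 mg/L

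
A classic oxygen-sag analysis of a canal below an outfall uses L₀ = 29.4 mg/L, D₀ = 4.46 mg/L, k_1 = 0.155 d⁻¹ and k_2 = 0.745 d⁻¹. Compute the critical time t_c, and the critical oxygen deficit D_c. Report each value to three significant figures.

With k_2/k_1 = 4.806 and 1 − D₀(k_2−k_1)/(k_1 L₀) = 0.4226,
t_c = ln(4.806 × 0.4226) / (0.745 − 0.155) = ln(2.031) / 0.5900 = 0.7085/0.5900 = 1.201 d.
D_c = (k_1/k_2) L₀ e^(−k_1 t_c) = (0.155/0.745) × 29.4 × e^(−0.155×1.201) = 0.2081 × 29.4 × 0.8302 = 5.078 mg/L.

t_c ≈ 1.20 d; D_c ≈ 5.08 mg/L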